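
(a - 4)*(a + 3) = a^2 - a - 12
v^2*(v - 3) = v^3 - 3*v^2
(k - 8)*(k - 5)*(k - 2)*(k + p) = k^4 + k^3*p - 15*k^3 - 15*k^2*p + 66*k^2 + 66*k*p - 80*k - 80*p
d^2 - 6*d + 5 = (d - 5)*(d - 1)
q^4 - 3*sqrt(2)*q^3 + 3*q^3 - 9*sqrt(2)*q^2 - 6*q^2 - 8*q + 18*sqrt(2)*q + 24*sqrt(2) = (q - 2)*(q + 1)*(q + 4)*(q - 3*sqrt(2))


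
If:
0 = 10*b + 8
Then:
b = -4/5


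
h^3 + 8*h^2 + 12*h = h*(h + 2)*(h + 6)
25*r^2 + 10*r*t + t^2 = (5*r + t)^2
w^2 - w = w*(w - 1)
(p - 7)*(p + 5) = p^2 - 2*p - 35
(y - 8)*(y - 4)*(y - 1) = y^3 - 13*y^2 + 44*y - 32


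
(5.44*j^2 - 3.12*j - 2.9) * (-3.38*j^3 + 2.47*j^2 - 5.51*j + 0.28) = -18.3872*j^5 + 23.9824*j^4 - 27.8788*j^3 + 11.5514*j^2 + 15.1054*j - 0.812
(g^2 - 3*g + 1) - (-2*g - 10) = g^2 - g + 11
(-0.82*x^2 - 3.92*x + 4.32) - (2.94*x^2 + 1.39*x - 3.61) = -3.76*x^2 - 5.31*x + 7.93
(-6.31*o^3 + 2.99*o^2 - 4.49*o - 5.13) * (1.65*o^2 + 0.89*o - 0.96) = -10.4115*o^5 - 0.682399999999999*o^4 + 1.3102*o^3 - 15.331*o^2 - 0.255299999999999*o + 4.9248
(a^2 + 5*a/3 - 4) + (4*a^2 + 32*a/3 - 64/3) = 5*a^2 + 37*a/3 - 76/3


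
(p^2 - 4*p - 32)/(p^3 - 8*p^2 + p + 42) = (p^2 - 4*p - 32)/(p^3 - 8*p^2 + p + 42)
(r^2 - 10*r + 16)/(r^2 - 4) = (r - 8)/(r + 2)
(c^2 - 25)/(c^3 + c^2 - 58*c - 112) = (c^2 - 25)/(c^3 + c^2 - 58*c - 112)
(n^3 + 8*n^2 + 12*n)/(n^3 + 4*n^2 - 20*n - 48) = n/(n - 4)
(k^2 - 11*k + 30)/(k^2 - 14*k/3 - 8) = 3*(k - 5)/(3*k + 4)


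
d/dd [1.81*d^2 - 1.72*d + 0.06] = 3.62*d - 1.72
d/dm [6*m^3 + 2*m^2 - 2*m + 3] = 18*m^2 + 4*m - 2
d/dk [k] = 1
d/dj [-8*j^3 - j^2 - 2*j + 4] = -24*j^2 - 2*j - 2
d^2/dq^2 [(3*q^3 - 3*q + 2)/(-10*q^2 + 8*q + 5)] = 6*(-14*q^3 - 320*q^2 + 235*q - 116)/(1000*q^6 - 2400*q^5 + 420*q^4 + 1888*q^3 - 210*q^2 - 600*q - 125)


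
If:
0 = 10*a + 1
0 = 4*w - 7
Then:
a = -1/10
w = 7/4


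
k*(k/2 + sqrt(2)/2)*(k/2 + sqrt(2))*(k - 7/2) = k^4/4 - 7*k^3/8 + 3*sqrt(2)*k^3/4 - 21*sqrt(2)*k^2/8 + k^2 - 7*k/2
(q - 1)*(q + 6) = q^2 + 5*q - 6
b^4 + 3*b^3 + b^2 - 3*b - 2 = (b - 1)*(b + 1)^2*(b + 2)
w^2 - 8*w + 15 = (w - 5)*(w - 3)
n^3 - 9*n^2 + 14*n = n*(n - 7)*(n - 2)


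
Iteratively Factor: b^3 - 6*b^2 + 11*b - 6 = (b - 3)*(b^2 - 3*b + 2) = (b - 3)*(b - 2)*(b - 1)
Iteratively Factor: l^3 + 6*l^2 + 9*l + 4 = (l + 1)*(l^2 + 5*l + 4) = (l + 1)*(l + 4)*(l + 1)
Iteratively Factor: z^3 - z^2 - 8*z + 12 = (z + 3)*(z^2 - 4*z + 4) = (z - 2)*(z + 3)*(z - 2)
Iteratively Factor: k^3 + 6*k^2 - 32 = (k + 4)*(k^2 + 2*k - 8) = (k + 4)^2*(k - 2)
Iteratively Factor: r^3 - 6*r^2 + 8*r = (r - 2)*(r^2 - 4*r) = (r - 4)*(r - 2)*(r)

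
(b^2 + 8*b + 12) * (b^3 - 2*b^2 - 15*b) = b^5 + 6*b^4 - 19*b^3 - 144*b^2 - 180*b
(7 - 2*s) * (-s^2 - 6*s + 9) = 2*s^3 + 5*s^2 - 60*s + 63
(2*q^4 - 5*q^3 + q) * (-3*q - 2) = -6*q^5 + 11*q^4 + 10*q^3 - 3*q^2 - 2*q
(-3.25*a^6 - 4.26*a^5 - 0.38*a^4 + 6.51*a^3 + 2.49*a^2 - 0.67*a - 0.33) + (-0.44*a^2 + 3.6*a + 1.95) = -3.25*a^6 - 4.26*a^5 - 0.38*a^4 + 6.51*a^3 + 2.05*a^2 + 2.93*a + 1.62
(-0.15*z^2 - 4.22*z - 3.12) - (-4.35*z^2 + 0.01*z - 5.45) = 4.2*z^2 - 4.23*z + 2.33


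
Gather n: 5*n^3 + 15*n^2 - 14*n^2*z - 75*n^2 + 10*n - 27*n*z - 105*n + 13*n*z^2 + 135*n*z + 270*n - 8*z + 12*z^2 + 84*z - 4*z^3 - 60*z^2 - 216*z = 5*n^3 + n^2*(-14*z - 60) + n*(13*z^2 + 108*z + 175) - 4*z^3 - 48*z^2 - 140*z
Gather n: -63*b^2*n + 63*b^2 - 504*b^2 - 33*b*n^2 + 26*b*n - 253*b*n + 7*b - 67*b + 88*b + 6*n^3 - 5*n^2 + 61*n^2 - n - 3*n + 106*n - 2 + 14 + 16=-441*b^2 + 28*b + 6*n^3 + n^2*(56 - 33*b) + n*(-63*b^2 - 227*b + 102) + 28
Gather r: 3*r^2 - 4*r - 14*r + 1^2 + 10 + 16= 3*r^2 - 18*r + 27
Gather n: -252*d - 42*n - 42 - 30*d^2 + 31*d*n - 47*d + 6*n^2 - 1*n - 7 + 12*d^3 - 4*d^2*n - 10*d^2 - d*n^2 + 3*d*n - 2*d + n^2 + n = 12*d^3 - 40*d^2 - 301*d + n^2*(7 - d) + n*(-4*d^2 + 34*d - 42) - 49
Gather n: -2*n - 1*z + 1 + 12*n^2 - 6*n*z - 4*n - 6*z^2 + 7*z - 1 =12*n^2 + n*(-6*z - 6) - 6*z^2 + 6*z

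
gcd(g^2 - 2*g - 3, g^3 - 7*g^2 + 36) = g - 3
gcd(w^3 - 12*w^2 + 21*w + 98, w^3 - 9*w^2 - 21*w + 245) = w^2 - 14*w + 49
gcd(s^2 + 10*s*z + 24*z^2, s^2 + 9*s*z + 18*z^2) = s + 6*z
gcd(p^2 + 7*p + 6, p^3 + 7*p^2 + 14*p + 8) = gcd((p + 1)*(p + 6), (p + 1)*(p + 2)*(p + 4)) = p + 1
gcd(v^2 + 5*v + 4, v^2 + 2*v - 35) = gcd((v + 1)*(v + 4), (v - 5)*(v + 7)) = 1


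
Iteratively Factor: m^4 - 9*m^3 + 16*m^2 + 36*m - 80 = (m - 2)*(m^3 - 7*m^2 + 2*m + 40) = (m - 2)*(m + 2)*(m^2 - 9*m + 20) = (m - 5)*(m - 2)*(m + 2)*(m - 4)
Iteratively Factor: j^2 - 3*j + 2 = (j - 2)*(j - 1)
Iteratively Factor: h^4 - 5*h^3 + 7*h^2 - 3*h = (h - 1)*(h^3 - 4*h^2 + 3*h) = (h - 1)^2*(h^2 - 3*h) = (h - 3)*(h - 1)^2*(h)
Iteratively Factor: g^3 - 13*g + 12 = (g + 4)*(g^2 - 4*g + 3) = (g - 1)*(g + 4)*(g - 3)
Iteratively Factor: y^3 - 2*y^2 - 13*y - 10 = (y - 5)*(y^2 + 3*y + 2) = (y - 5)*(y + 2)*(y + 1)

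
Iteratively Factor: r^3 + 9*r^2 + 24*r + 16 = (r + 1)*(r^2 + 8*r + 16) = (r + 1)*(r + 4)*(r + 4)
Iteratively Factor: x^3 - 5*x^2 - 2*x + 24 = (x - 3)*(x^2 - 2*x - 8) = (x - 3)*(x + 2)*(x - 4)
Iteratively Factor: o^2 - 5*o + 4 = (o - 1)*(o - 4)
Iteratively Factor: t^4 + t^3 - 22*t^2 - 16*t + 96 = (t - 2)*(t^3 + 3*t^2 - 16*t - 48) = (t - 2)*(t + 4)*(t^2 - t - 12) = (t - 2)*(t + 3)*(t + 4)*(t - 4)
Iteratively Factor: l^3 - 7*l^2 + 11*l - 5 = (l - 1)*(l^2 - 6*l + 5) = (l - 1)^2*(l - 5)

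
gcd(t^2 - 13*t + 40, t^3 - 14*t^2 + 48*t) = t - 8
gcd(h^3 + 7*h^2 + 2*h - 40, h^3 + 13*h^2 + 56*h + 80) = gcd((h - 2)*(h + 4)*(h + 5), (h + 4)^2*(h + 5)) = h^2 + 9*h + 20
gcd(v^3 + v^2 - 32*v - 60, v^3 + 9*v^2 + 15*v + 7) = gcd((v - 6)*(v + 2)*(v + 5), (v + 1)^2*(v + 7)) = 1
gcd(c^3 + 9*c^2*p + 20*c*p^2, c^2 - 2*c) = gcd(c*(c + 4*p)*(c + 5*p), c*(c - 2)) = c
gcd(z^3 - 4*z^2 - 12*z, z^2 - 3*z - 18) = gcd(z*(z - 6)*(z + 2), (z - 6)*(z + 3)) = z - 6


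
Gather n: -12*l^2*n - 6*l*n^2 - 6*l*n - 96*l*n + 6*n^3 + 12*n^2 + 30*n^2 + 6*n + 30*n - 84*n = 6*n^3 + n^2*(42 - 6*l) + n*(-12*l^2 - 102*l - 48)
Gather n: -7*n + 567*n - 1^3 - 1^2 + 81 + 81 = 560*n + 160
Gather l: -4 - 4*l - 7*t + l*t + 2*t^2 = l*(t - 4) + 2*t^2 - 7*t - 4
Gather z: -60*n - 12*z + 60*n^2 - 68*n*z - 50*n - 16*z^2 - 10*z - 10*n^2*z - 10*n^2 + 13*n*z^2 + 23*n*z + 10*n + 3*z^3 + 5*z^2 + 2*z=50*n^2 - 100*n + 3*z^3 + z^2*(13*n - 11) + z*(-10*n^2 - 45*n - 20)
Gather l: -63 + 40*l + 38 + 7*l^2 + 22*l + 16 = 7*l^2 + 62*l - 9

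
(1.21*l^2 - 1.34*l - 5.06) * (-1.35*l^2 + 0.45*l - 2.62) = -1.6335*l^4 + 2.3535*l^3 + 3.0578*l^2 + 1.2338*l + 13.2572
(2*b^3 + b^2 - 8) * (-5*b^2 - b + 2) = -10*b^5 - 7*b^4 + 3*b^3 + 42*b^2 + 8*b - 16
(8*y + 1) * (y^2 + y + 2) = 8*y^3 + 9*y^2 + 17*y + 2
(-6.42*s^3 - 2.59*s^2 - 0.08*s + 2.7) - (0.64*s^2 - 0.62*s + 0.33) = -6.42*s^3 - 3.23*s^2 + 0.54*s + 2.37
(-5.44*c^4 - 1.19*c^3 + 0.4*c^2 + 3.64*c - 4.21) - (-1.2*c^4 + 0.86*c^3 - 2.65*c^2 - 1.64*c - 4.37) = -4.24*c^4 - 2.05*c^3 + 3.05*c^2 + 5.28*c + 0.16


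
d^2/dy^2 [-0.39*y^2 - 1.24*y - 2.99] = -0.780000000000000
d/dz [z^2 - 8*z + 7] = 2*z - 8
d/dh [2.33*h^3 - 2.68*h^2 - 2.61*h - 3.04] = 6.99*h^2 - 5.36*h - 2.61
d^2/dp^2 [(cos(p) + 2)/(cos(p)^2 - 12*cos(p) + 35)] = (-9*(1 - cos(2*p))^2*cos(p)/4 - 5*(1 - cos(2*p))^2 - 4411*cos(p)/2 - 228*cos(2*p) + 69*cos(3*p) + cos(5*p)/2 + 1068)/((cos(p) - 7)^3*(cos(p) - 5)^3)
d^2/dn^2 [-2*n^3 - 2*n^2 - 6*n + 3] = -12*n - 4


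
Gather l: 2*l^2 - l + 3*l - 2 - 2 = 2*l^2 + 2*l - 4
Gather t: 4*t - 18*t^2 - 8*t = -18*t^2 - 4*t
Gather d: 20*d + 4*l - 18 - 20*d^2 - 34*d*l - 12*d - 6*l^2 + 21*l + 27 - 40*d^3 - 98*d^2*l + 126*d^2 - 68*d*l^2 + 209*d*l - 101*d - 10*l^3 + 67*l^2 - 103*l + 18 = -40*d^3 + d^2*(106 - 98*l) + d*(-68*l^2 + 175*l - 93) - 10*l^3 + 61*l^2 - 78*l + 27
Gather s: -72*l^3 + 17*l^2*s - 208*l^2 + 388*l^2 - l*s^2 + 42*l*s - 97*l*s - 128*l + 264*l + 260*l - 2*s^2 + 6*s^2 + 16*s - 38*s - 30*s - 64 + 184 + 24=-72*l^3 + 180*l^2 + 396*l + s^2*(4 - l) + s*(17*l^2 - 55*l - 52) + 144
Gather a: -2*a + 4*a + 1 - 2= 2*a - 1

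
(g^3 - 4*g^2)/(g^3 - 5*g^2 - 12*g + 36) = g^2*(g - 4)/(g^3 - 5*g^2 - 12*g + 36)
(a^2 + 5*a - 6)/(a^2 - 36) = (a - 1)/(a - 6)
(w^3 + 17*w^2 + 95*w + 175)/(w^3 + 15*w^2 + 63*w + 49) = (w^2 + 10*w + 25)/(w^2 + 8*w + 7)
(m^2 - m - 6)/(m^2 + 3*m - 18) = (m + 2)/(m + 6)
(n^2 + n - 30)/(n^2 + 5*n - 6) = (n - 5)/(n - 1)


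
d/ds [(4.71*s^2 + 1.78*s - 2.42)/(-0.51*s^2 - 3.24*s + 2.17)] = (-14.3526*s^2 + 17.973*s - 3.9782)/(0.2601*s^4 + 3.3048*s^3 + 8.2842*s^2 - 14.0616*s + 4.7089)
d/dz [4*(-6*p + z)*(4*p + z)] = -8*p + 8*z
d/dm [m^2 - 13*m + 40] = 2*m - 13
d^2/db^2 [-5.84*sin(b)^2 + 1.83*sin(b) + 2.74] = -1.83*sin(b) - 11.68*cos(2*b)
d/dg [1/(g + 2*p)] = -1/(g + 2*p)^2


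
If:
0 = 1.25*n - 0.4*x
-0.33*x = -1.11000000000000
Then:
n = 1.08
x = 3.36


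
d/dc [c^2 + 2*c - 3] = 2*c + 2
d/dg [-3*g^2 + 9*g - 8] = 9 - 6*g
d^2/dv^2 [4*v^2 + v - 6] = 8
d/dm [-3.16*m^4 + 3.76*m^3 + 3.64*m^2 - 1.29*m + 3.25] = -12.64*m^3 + 11.28*m^2 + 7.28*m - 1.29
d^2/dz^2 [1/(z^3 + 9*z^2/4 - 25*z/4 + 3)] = 8*(-3*(4*z + 3)*(4*z^3 + 9*z^2 - 25*z + 12) + (12*z^2 + 18*z - 25)^2)/(4*z^3 + 9*z^2 - 25*z + 12)^3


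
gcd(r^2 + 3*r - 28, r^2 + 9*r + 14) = r + 7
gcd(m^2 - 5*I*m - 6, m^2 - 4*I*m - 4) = m - 2*I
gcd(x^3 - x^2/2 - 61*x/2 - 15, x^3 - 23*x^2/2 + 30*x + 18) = x^2 - 11*x/2 - 3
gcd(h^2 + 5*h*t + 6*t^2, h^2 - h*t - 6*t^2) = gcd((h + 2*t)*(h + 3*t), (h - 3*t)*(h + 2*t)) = h + 2*t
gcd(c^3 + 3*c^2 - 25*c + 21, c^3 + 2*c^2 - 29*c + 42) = c^2 + 4*c - 21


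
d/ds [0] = 0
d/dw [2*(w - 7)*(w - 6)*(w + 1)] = 6*w^2 - 48*w + 58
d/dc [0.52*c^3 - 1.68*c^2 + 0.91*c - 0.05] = 1.56*c^2 - 3.36*c + 0.91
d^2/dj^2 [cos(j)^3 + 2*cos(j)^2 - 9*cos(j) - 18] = 33*cos(j)/4 - 4*cos(2*j) - 9*cos(3*j)/4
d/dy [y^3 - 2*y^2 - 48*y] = 3*y^2 - 4*y - 48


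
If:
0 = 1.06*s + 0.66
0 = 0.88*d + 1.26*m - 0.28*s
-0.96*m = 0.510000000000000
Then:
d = 0.56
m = -0.53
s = -0.62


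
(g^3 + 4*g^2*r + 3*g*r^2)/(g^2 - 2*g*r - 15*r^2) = g*(-g - r)/(-g + 5*r)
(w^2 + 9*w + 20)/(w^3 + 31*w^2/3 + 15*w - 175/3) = 3*(w + 4)/(3*w^2 + 16*w - 35)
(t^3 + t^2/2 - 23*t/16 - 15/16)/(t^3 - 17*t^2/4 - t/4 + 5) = (t + 3/4)/(t - 4)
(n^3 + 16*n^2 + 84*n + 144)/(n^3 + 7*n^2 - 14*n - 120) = (n^2 + 10*n + 24)/(n^2 + n - 20)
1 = 1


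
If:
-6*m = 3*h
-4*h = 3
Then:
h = -3/4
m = 3/8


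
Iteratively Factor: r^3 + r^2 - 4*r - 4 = (r + 1)*(r^2 - 4) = (r + 1)*(r + 2)*(r - 2)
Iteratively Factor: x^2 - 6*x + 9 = (x - 3)*(x - 3)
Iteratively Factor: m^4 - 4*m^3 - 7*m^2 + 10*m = (m - 5)*(m^3 + m^2 - 2*m) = (m - 5)*(m - 1)*(m^2 + 2*m) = m*(m - 5)*(m - 1)*(m + 2)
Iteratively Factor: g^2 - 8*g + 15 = (g - 3)*(g - 5)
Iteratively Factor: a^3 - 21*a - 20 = (a - 5)*(a^2 + 5*a + 4) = (a - 5)*(a + 4)*(a + 1)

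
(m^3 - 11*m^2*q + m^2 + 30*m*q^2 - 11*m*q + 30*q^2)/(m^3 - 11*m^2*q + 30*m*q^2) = (m + 1)/m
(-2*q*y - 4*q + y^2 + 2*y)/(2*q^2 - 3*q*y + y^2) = (y + 2)/(-q + y)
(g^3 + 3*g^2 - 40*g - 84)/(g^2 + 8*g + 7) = (g^2 - 4*g - 12)/(g + 1)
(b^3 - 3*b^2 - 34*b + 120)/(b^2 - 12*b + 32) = (b^2 + b - 30)/(b - 8)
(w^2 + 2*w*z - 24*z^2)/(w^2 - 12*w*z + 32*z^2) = (-w - 6*z)/(-w + 8*z)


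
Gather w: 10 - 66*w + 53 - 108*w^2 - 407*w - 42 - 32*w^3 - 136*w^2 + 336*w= -32*w^3 - 244*w^2 - 137*w + 21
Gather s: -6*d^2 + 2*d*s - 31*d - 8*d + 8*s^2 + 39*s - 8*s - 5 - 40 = -6*d^2 - 39*d + 8*s^2 + s*(2*d + 31) - 45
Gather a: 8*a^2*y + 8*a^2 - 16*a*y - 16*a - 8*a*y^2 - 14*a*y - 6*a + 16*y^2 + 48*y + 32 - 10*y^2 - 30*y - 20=a^2*(8*y + 8) + a*(-8*y^2 - 30*y - 22) + 6*y^2 + 18*y + 12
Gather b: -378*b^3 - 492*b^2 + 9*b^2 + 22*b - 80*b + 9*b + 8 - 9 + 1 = -378*b^3 - 483*b^2 - 49*b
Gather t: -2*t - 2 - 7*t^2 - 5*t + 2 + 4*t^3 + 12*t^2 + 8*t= 4*t^3 + 5*t^2 + t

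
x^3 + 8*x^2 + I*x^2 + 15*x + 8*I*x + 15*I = (x + 3)*(x + 5)*(x + I)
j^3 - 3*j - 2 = (j - 2)*(j + 1)^2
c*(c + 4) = c^2 + 4*c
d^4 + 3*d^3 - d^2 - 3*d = d*(d - 1)*(d + 1)*(d + 3)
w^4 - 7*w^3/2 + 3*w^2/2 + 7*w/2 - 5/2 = (w - 5/2)*(w - 1)^2*(w + 1)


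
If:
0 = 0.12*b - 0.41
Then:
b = 3.42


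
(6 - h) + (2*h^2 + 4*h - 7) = 2*h^2 + 3*h - 1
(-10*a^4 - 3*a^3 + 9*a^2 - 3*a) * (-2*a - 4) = 20*a^5 + 46*a^4 - 6*a^3 - 30*a^2 + 12*a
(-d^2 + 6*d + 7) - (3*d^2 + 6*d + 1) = 6 - 4*d^2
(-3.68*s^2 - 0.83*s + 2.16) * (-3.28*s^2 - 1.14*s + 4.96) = 12.0704*s^4 + 6.9176*s^3 - 24.3914*s^2 - 6.5792*s + 10.7136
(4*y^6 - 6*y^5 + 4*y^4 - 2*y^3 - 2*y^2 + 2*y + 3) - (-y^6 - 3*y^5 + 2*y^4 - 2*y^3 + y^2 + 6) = 5*y^6 - 3*y^5 + 2*y^4 - 3*y^2 + 2*y - 3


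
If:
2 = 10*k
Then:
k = 1/5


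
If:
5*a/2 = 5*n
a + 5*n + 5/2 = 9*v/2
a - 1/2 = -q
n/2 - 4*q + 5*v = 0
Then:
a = -28/293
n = -14/293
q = 349/586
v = 141/293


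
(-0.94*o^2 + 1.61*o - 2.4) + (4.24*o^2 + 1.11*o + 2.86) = 3.3*o^2 + 2.72*o + 0.46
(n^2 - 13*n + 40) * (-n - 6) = -n^3 + 7*n^2 + 38*n - 240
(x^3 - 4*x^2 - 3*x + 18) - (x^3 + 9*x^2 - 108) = -13*x^2 - 3*x + 126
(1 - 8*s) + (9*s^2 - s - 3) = 9*s^2 - 9*s - 2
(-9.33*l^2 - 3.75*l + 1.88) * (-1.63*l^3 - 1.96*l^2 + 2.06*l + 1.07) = 15.2079*l^5 + 24.3993*l^4 - 14.9342*l^3 - 21.3929*l^2 - 0.1397*l + 2.0116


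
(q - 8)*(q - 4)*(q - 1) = q^3 - 13*q^2 + 44*q - 32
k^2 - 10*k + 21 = (k - 7)*(k - 3)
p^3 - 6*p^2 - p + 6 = (p - 6)*(p - 1)*(p + 1)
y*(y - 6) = y^2 - 6*y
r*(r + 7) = r^2 + 7*r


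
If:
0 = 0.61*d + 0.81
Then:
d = -1.33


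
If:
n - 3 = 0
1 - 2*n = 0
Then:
No Solution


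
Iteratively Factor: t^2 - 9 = (t + 3)*(t - 3)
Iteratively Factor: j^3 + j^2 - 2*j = (j)*(j^2 + j - 2) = j*(j + 2)*(j - 1)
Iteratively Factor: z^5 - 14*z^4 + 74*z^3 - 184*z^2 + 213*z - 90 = (z - 3)*(z^4 - 11*z^3 + 41*z^2 - 61*z + 30) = (z - 3)*(z - 2)*(z^3 - 9*z^2 + 23*z - 15) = (z - 5)*(z - 3)*(z - 2)*(z^2 - 4*z + 3) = (z - 5)*(z - 3)*(z - 2)*(z - 1)*(z - 3)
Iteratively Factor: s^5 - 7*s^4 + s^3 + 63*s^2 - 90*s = (s - 3)*(s^4 - 4*s^3 - 11*s^2 + 30*s) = s*(s - 3)*(s^3 - 4*s^2 - 11*s + 30) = s*(s - 3)*(s - 2)*(s^2 - 2*s - 15) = s*(s - 3)*(s - 2)*(s + 3)*(s - 5)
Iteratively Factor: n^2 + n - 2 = (n - 1)*(n + 2)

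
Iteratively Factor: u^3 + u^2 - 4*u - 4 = (u + 1)*(u^2 - 4) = (u + 1)*(u + 2)*(u - 2)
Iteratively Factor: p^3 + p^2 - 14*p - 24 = (p + 3)*(p^2 - 2*p - 8) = (p - 4)*(p + 3)*(p + 2)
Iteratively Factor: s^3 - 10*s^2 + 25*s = (s)*(s^2 - 10*s + 25) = s*(s - 5)*(s - 5)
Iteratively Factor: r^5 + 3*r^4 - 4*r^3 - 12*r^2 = (r)*(r^4 + 3*r^3 - 4*r^2 - 12*r) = r^2*(r^3 + 3*r^2 - 4*r - 12) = r^2*(r + 2)*(r^2 + r - 6) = r^2*(r + 2)*(r + 3)*(r - 2)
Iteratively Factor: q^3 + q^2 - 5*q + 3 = (q - 1)*(q^2 + 2*q - 3) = (q - 1)*(q + 3)*(q - 1)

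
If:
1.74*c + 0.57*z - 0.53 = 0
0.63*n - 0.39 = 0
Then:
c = 0.304597701149425 - 0.327586206896552*z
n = 0.62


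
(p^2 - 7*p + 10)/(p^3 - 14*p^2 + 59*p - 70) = 1/(p - 7)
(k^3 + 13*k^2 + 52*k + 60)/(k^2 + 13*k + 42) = (k^2 + 7*k + 10)/(k + 7)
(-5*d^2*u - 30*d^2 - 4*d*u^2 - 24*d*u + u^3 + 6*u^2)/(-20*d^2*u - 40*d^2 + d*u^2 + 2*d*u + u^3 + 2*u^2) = (-5*d^2*u - 30*d^2 - 4*d*u^2 - 24*d*u + u^3 + 6*u^2)/(-20*d^2*u - 40*d^2 + d*u^2 + 2*d*u + u^3 + 2*u^2)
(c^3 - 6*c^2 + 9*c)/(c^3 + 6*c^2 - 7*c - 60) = c*(c - 3)/(c^2 + 9*c + 20)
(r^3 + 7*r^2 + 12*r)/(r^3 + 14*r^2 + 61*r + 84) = r/(r + 7)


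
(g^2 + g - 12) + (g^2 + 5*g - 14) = 2*g^2 + 6*g - 26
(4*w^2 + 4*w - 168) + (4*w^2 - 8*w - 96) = 8*w^2 - 4*w - 264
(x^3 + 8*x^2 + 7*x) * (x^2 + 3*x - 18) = x^5 + 11*x^4 + 13*x^3 - 123*x^2 - 126*x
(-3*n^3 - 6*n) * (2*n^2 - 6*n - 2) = -6*n^5 + 18*n^4 - 6*n^3 + 36*n^2 + 12*n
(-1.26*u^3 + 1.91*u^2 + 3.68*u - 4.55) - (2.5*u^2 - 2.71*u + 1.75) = -1.26*u^3 - 0.59*u^2 + 6.39*u - 6.3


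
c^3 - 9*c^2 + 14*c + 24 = (c - 6)*(c - 4)*(c + 1)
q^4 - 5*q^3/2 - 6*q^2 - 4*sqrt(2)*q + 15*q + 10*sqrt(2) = (q - 5/2)*(q - 2*sqrt(2))*(q + sqrt(2))^2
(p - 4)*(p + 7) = p^2 + 3*p - 28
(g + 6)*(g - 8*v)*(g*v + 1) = g^3*v - 8*g^2*v^2 + 6*g^2*v + g^2 - 48*g*v^2 - 8*g*v + 6*g - 48*v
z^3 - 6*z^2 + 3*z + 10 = (z - 5)*(z - 2)*(z + 1)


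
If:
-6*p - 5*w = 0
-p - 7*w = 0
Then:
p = 0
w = 0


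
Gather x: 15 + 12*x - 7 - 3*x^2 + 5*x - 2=-3*x^2 + 17*x + 6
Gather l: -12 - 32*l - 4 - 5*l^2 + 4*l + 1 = -5*l^2 - 28*l - 15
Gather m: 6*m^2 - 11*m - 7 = 6*m^2 - 11*m - 7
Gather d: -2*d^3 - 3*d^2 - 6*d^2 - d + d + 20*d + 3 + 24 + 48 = -2*d^3 - 9*d^2 + 20*d + 75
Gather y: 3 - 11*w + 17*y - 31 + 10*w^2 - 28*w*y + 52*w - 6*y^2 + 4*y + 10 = 10*w^2 + 41*w - 6*y^2 + y*(21 - 28*w) - 18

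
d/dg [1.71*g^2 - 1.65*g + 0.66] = 3.42*g - 1.65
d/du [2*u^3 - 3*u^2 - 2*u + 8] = 6*u^2 - 6*u - 2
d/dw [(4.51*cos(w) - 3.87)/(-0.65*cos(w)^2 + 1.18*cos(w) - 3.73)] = (-2.9315*cos(w)^2 + 5.031*cos(w) + 12.2557)*sin(w)/(0.4225*cos(w)^4 - 1.534*cos(w)^3 + 6.2414*cos(w)^2 - 8.8028*cos(w) + 13.9129)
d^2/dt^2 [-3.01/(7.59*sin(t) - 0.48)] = (173.400381*sin(t)^2 + 10.966032*sin(t) - 346.800762)/(7.59*sin(t) - 0.48)^3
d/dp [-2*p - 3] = -2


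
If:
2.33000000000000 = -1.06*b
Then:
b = -2.20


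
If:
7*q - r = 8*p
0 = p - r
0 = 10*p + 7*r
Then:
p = 0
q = 0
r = 0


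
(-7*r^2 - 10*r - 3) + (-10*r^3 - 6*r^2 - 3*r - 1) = -10*r^3 - 13*r^2 - 13*r - 4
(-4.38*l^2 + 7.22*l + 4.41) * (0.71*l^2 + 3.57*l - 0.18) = -3.1098*l^4 - 10.5104*l^3 + 29.6949*l^2 + 14.4441*l - 0.7938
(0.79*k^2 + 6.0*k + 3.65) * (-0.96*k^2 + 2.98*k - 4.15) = -0.7584*k^4 - 3.4058*k^3 + 11.0975*k^2 - 14.023*k - 15.1475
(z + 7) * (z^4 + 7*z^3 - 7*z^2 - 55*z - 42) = z^5 + 14*z^4 + 42*z^3 - 104*z^2 - 427*z - 294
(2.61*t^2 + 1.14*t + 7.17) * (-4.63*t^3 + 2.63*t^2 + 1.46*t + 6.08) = -12.0843*t^5 + 1.5861*t^4 - 26.3883*t^3 + 36.3903*t^2 + 17.3994*t + 43.5936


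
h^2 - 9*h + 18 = (h - 6)*(h - 3)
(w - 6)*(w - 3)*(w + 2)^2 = w^4 - 5*w^3 - 14*w^2 + 36*w + 72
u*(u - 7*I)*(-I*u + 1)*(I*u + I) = u^4 + u^3 - 6*I*u^3 + 7*u^2 - 6*I*u^2 + 7*u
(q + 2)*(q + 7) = q^2 + 9*q + 14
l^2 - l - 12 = (l - 4)*(l + 3)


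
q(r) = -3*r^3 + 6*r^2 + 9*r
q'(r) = -9*r^2 + 12*r + 9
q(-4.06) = 263.13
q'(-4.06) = -188.07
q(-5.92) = 779.42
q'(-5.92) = -377.46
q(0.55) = 6.27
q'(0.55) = 12.88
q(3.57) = -27.90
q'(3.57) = -62.86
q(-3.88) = 230.64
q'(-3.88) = -173.05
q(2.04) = 17.86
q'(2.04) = -3.97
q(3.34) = -14.79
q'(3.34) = -51.32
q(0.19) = 1.91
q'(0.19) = 10.96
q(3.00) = 0.00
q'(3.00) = -36.00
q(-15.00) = 11340.00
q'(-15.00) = -2196.00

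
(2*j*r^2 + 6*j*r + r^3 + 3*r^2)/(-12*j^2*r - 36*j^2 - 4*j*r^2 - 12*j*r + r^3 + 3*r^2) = r/(-6*j + r)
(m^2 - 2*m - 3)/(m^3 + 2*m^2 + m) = (m - 3)/(m*(m + 1))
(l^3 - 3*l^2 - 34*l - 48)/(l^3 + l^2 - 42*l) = (l^3 - 3*l^2 - 34*l - 48)/(l*(l^2 + l - 42))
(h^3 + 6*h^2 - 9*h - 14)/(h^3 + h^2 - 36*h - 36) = (h^2 + 5*h - 14)/(h^2 - 36)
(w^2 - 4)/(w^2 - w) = (w^2 - 4)/(w*(w - 1))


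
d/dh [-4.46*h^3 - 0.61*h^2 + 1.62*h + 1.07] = -13.38*h^2 - 1.22*h + 1.62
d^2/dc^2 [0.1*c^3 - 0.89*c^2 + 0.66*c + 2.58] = 0.6*c - 1.78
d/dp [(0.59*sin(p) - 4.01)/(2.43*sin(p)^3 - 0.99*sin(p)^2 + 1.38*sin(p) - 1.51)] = (-2.8674*sin(p)^3 + 29.817*sin(p)^2 - 7.9398*sin(p) + 4.6429)*cos(p)/(5.9049*sin(p)^6 - 4.8114*sin(p)^5 + 7.6869*sin(p)^4 - 10.071*sin(p)^3 + 4.8942*sin(p)^2 - 4.1676*sin(p) + 2.2801)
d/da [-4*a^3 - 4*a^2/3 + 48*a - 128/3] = -12*a^2 - 8*a/3 + 48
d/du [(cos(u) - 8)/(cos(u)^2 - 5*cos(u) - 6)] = (cos(u)^2 - 16*cos(u) + 46)*sin(u)/(sin(u)^2 + 5*cos(u) + 5)^2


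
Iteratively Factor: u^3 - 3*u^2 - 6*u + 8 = (u - 1)*(u^2 - 2*u - 8) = (u - 1)*(u + 2)*(u - 4)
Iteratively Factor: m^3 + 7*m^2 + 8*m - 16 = (m + 4)*(m^2 + 3*m - 4) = (m - 1)*(m + 4)*(m + 4)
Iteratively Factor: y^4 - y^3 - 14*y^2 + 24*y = (y - 2)*(y^3 + y^2 - 12*y) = (y - 2)*(y + 4)*(y^2 - 3*y) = y*(y - 2)*(y + 4)*(y - 3)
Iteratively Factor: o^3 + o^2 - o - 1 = (o + 1)*(o^2 - 1) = (o + 1)^2*(o - 1)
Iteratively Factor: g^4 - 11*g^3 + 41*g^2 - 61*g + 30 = (g - 2)*(g^3 - 9*g^2 + 23*g - 15) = (g - 2)*(g - 1)*(g^2 - 8*g + 15) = (g - 3)*(g - 2)*(g - 1)*(g - 5)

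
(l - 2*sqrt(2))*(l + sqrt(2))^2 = l^3 - 6*l - 4*sqrt(2)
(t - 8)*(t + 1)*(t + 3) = t^3 - 4*t^2 - 29*t - 24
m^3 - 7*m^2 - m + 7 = (m - 7)*(m - 1)*(m + 1)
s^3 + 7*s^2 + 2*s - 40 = (s - 2)*(s + 4)*(s + 5)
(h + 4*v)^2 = h^2 + 8*h*v + 16*v^2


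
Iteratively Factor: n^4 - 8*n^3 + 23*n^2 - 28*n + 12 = (n - 2)*(n^3 - 6*n^2 + 11*n - 6) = (n - 2)*(n - 1)*(n^2 - 5*n + 6) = (n - 3)*(n - 2)*(n - 1)*(n - 2)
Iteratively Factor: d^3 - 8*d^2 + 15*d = (d - 5)*(d^2 - 3*d) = d*(d - 5)*(d - 3)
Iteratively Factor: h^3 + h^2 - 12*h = (h)*(h^2 + h - 12) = h*(h - 3)*(h + 4)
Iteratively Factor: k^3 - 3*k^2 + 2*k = (k)*(k^2 - 3*k + 2) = k*(k - 2)*(k - 1)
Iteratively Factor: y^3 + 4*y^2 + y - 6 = (y + 2)*(y^2 + 2*y - 3) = (y - 1)*(y + 2)*(y + 3)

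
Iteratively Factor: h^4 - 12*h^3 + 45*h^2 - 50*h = (h)*(h^3 - 12*h^2 + 45*h - 50) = h*(h - 5)*(h^2 - 7*h + 10) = h*(h - 5)^2*(h - 2)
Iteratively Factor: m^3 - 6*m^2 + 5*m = (m - 1)*(m^2 - 5*m) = (m - 5)*(m - 1)*(m)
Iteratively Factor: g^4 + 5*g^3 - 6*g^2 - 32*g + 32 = (g - 1)*(g^3 + 6*g^2 - 32) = (g - 2)*(g - 1)*(g^2 + 8*g + 16) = (g - 2)*(g - 1)*(g + 4)*(g + 4)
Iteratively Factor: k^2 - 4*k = (k)*(k - 4)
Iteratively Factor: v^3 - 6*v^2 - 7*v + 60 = (v + 3)*(v^2 - 9*v + 20) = (v - 5)*(v + 3)*(v - 4)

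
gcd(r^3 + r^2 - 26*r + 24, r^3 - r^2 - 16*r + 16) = r^2 - 5*r + 4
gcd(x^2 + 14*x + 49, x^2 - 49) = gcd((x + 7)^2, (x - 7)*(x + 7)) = x + 7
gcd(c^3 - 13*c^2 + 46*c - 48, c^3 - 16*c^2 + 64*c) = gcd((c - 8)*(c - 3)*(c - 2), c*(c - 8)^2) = c - 8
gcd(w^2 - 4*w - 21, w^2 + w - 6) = w + 3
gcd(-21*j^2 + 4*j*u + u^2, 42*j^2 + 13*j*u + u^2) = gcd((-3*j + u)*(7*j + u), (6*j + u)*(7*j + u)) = 7*j + u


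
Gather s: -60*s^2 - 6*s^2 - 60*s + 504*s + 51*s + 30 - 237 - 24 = -66*s^2 + 495*s - 231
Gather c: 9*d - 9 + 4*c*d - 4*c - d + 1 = c*(4*d - 4) + 8*d - 8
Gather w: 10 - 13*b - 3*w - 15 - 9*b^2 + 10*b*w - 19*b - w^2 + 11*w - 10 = -9*b^2 - 32*b - w^2 + w*(10*b + 8) - 15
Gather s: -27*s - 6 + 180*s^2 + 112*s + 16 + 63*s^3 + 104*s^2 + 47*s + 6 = 63*s^3 + 284*s^2 + 132*s + 16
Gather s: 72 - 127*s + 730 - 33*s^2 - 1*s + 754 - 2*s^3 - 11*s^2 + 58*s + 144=-2*s^3 - 44*s^2 - 70*s + 1700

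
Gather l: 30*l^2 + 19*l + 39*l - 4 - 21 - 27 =30*l^2 + 58*l - 52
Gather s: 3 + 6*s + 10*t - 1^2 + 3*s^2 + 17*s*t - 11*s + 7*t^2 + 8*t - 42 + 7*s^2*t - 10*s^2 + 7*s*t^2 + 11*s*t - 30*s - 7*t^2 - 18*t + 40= s^2*(7*t - 7) + s*(7*t^2 + 28*t - 35)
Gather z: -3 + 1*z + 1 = z - 2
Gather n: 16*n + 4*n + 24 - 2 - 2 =20*n + 20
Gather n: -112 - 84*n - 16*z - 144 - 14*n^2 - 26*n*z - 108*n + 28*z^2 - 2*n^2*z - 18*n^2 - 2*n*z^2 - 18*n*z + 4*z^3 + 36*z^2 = n^2*(-2*z - 32) + n*(-2*z^2 - 44*z - 192) + 4*z^3 + 64*z^2 - 16*z - 256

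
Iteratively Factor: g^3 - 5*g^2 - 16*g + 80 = (g - 4)*(g^2 - g - 20) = (g - 5)*(g - 4)*(g + 4)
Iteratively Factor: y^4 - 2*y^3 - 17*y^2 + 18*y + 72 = (y - 3)*(y^3 + y^2 - 14*y - 24) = (y - 3)*(y + 3)*(y^2 - 2*y - 8) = (y - 3)*(y + 2)*(y + 3)*(y - 4)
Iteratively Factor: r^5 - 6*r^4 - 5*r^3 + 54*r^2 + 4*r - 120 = (r - 2)*(r^4 - 4*r^3 - 13*r^2 + 28*r + 60) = (r - 2)*(r + 2)*(r^3 - 6*r^2 - r + 30) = (r - 2)*(r + 2)^2*(r^2 - 8*r + 15) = (r - 3)*(r - 2)*(r + 2)^2*(r - 5)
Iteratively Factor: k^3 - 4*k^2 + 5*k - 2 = (k - 2)*(k^2 - 2*k + 1) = (k - 2)*(k - 1)*(k - 1)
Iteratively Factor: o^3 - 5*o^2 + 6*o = (o - 2)*(o^2 - 3*o) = (o - 3)*(o - 2)*(o)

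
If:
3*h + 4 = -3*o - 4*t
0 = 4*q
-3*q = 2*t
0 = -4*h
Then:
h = 0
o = -4/3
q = 0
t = 0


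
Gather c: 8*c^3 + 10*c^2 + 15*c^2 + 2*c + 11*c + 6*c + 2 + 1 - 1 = 8*c^3 + 25*c^2 + 19*c + 2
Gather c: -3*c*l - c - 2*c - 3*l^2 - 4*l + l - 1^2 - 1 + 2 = c*(-3*l - 3) - 3*l^2 - 3*l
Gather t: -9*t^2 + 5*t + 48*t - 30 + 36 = -9*t^2 + 53*t + 6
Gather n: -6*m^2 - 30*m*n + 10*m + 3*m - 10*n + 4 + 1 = -6*m^2 + 13*m + n*(-30*m - 10) + 5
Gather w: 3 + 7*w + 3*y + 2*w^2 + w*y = 2*w^2 + w*(y + 7) + 3*y + 3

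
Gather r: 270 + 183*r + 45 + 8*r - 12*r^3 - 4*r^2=-12*r^3 - 4*r^2 + 191*r + 315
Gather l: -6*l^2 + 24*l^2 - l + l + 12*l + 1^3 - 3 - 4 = 18*l^2 + 12*l - 6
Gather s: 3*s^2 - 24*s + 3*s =3*s^2 - 21*s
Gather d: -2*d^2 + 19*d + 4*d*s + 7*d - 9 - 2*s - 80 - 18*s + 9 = -2*d^2 + d*(4*s + 26) - 20*s - 80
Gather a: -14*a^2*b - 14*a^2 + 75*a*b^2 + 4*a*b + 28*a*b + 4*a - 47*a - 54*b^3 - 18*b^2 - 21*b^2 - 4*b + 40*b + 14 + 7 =a^2*(-14*b - 14) + a*(75*b^2 + 32*b - 43) - 54*b^3 - 39*b^2 + 36*b + 21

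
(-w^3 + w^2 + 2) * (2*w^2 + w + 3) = -2*w^5 + w^4 - 2*w^3 + 7*w^2 + 2*w + 6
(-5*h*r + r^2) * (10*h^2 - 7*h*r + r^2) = -50*h^3*r + 45*h^2*r^2 - 12*h*r^3 + r^4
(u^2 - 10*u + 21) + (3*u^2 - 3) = 4*u^2 - 10*u + 18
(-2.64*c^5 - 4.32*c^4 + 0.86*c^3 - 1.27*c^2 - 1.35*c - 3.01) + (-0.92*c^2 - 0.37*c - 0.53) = -2.64*c^5 - 4.32*c^4 + 0.86*c^3 - 2.19*c^2 - 1.72*c - 3.54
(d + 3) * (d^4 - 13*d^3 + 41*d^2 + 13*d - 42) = d^5 - 10*d^4 + 2*d^3 + 136*d^2 - 3*d - 126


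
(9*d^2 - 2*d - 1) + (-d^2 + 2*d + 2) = 8*d^2 + 1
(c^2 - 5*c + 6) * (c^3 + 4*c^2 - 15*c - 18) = c^5 - c^4 - 29*c^3 + 81*c^2 - 108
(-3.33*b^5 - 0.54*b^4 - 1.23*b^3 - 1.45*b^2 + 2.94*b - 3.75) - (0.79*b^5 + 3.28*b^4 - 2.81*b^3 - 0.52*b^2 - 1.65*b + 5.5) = -4.12*b^5 - 3.82*b^4 + 1.58*b^3 - 0.93*b^2 + 4.59*b - 9.25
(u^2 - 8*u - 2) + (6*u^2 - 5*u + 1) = 7*u^2 - 13*u - 1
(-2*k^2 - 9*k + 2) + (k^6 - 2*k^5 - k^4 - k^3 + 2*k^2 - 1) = k^6 - 2*k^5 - k^4 - k^3 - 9*k + 1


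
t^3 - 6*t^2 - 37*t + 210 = (t - 7)*(t - 5)*(t + 6)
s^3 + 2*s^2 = s^2*(s + 2)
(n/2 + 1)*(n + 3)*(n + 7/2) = n^3/2 + 17*n^2/4 + 47*n/4 + 21/2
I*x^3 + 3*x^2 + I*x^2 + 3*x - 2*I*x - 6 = (x + 2)*(x - 3*I)*(I*x - I)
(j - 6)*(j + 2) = j^2 - 4*j - 12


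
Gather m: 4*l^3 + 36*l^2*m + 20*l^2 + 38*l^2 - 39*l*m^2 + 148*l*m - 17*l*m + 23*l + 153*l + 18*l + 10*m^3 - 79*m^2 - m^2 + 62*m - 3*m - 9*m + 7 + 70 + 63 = 4*l^3 + 58*l^2 + 194*l + 10*m^3 + m^2*(-39*l - 80) + m*(36*l^2 + 131*l + 50) + 140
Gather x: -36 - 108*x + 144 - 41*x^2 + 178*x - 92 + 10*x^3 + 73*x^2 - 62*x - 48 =10*x^3 + 32*x^2 + 8*x - 32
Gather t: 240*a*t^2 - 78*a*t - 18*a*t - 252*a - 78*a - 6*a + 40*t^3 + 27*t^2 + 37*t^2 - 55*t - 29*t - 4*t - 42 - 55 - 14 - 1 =-336*a + 40*t^3 + t^2*(240*a + 64) + t*(-96*a - 88) - 112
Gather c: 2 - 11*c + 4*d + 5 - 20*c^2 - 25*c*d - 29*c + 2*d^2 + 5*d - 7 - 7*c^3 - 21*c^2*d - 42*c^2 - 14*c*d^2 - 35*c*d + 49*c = -7*c^3 + c^2*(-21*d - 62) + c*(-14*d^2 - 60*d + 9) + 2*d^2 + 9*d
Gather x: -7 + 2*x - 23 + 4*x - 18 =6*x - 48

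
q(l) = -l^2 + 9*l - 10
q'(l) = 9 - 2*l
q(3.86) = 9.84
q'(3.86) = 1.28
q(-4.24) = -66.14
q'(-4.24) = 17.48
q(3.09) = 8.26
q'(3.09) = 2.82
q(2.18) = 4.87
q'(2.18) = 4.64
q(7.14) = 3.28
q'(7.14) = -5.28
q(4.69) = 10.21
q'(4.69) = -0.38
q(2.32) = 5.50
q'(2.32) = 4.36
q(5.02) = 9.98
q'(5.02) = -1.04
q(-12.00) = -262.00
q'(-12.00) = 33.00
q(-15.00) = -370.00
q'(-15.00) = 39.00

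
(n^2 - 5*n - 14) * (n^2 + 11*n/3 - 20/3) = n^4 - 4*n^3/3 - 39*n^2 - 18*n + 280/3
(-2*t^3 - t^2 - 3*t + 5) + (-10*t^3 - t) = -12*t^3 - t^2 - 4*t + 5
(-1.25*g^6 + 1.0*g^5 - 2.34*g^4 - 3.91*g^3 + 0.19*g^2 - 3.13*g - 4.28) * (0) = 0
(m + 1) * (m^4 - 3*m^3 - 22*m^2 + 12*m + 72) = m^5 - 2*m^4 - 25*m^3 - 10*m^2 + 84*m + 72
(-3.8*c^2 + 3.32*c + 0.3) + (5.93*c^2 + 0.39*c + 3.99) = 2.13*c^2 + 3.71*c + 4.29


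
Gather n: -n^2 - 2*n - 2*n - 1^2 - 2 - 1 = -n^2 - 4*n - 4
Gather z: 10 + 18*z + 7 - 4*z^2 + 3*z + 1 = -4*z^2 + 21*z + 18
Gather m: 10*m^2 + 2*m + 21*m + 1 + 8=10*m^2 + 23*m + 9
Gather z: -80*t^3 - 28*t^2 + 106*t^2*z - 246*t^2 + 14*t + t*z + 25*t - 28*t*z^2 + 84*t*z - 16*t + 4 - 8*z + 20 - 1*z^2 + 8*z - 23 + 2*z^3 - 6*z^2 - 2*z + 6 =-80*t^3 - 274*t^2 + 23*t + 2*z^3 + z^2*(-28*t - 7) + z*(106*t^2 + 85*t - 2) + 7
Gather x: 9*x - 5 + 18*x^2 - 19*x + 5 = 18*x^2 - 10*x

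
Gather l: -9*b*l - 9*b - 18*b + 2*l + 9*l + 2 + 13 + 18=-27*b + l*(11 - 9*b) + 33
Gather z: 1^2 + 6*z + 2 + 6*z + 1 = 12*z + 4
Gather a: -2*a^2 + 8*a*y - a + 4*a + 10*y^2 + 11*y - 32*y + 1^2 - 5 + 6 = -2*a^2 + a*(8*y + 3) + 10*y^2 - 21*y + 2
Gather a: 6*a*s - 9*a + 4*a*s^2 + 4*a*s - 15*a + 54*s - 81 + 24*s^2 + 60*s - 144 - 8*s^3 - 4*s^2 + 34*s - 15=a*(4*s^2 + 10*s - 24) - 8*s^3 + 20*s^2 + 148*s - 240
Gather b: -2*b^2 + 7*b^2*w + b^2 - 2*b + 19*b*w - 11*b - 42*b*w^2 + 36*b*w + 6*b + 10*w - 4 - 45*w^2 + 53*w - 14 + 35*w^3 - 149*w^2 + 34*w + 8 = b^2*(7*w - 1) + b*(-42*w^2 + 55*w - 7) + 35*w^3 - 194*w^2 + 97*w - 10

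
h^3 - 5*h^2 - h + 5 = (h - 5)*(h - 1)*(h + 1)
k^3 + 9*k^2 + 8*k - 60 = (k - 2)*(k + 5)*(k + 6)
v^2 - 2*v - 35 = (v - 7)*(v + 5)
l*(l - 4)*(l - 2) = l^3 - 6*l^2 + 8*l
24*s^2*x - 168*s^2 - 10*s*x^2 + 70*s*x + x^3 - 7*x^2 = (-6*s + x)*(-4*s + x)*(x - 7)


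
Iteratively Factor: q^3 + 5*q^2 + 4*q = (q + 4)*(q^2 + q) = q*(q + 4)*(q + 1)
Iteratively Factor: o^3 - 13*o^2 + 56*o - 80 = (o - 4)*(o^2 - 9*o + 20) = (o - 5)*(o - 4)*(o - 4)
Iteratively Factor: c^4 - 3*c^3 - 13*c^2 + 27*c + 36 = (c - 3)*(c^3 - 13*c - 12) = (c - 3)*(c + 1)*(c^2 - c - 12) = (c - 3)*(c + 1)*(c + 3)*(c - 4)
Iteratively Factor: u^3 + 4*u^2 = (u + 4)*(u^2) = u*(u + 4)*(u)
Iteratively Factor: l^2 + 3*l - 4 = (l + 4)*(l - 1)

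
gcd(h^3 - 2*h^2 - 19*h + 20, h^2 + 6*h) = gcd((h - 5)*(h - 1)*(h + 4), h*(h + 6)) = 1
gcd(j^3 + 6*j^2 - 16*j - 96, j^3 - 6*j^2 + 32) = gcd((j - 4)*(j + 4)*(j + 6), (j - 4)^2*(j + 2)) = j - 4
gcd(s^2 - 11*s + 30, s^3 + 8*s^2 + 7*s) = 1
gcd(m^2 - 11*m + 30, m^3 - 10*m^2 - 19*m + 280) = 1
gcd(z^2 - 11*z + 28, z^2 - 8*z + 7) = z - 7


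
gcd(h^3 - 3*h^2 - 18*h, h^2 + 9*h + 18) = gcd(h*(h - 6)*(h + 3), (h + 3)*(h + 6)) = h + 3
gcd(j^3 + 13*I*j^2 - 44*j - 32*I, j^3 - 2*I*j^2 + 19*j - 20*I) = j + 4*I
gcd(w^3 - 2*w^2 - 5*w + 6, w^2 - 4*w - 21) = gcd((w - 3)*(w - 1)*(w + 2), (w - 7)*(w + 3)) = 1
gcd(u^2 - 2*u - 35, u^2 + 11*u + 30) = u + 5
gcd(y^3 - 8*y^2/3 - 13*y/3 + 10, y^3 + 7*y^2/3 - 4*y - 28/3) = y + 2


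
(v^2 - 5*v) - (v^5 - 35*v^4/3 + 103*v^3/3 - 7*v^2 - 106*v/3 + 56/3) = -v^5 + 35*v^4/3 - 103*v^3/3 + 8*v^2 + 91*v/3 - 56/3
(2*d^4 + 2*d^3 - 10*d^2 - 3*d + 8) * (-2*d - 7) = -4*d^5 - 18*d^4 + 6*d^3 + 76*d^2 + 5*d - 56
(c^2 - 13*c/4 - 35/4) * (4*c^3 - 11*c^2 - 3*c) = 4*c^5 - 24*c^4 - 9*c^3/4 + 106*c^2 + 105*c/4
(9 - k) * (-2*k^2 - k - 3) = 2*k^3 - 17*k^2 - 6*k - 27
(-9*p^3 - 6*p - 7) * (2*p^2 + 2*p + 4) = -18*p^5 - 18*p^4 - 48*p^3 - 26*p^2 - 38*p - 28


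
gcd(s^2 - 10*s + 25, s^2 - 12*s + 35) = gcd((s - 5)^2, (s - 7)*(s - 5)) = s - 5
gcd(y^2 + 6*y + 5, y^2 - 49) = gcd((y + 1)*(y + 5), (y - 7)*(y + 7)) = 1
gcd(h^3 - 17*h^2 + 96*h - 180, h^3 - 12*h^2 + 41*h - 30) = h^2 - 11*h + 30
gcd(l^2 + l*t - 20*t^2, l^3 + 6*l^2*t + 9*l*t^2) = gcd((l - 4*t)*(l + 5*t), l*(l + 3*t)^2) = 1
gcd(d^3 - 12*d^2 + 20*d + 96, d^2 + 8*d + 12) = d + 2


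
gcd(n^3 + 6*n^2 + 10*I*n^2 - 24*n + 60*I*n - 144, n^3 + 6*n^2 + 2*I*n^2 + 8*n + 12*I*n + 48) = n^2 + n*(6 + 4*I) + 24*I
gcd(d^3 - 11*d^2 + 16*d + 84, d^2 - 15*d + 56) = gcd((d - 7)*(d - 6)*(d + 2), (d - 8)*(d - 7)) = d - 7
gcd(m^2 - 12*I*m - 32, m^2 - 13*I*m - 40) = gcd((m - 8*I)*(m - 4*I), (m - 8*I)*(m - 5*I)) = m - 8*I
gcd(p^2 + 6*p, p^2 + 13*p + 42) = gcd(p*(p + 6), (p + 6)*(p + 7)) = p + 6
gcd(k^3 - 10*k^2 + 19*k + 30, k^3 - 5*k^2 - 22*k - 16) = k + 1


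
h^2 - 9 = (h - 3)*(h + 3)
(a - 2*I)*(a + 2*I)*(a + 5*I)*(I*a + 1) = I*a^4 - 4*a^3 + 9*I*a^2 - 16*a + 20*I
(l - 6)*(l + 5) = l^2 - l - 30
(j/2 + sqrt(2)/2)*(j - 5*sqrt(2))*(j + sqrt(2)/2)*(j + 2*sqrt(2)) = j^4/2 - 3*sqrt(2)*j^3/4 - 14*j^2 - 33*sqrt(2)*j/2 - 10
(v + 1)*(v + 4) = v^2 + 5*v + 4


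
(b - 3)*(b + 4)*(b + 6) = b^3 + 7*b^2 - 6*b - 72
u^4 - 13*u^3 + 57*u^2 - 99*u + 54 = (u - 6)*(u - 3)^2*(u - 1)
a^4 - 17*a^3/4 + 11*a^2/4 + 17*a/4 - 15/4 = (a - 3)*(a - 5/4)*(a - 1)*(a + 1)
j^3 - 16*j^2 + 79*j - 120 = (j - 8)*(j - 5)*(j - 3)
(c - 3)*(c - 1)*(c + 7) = c^3 + 3*c^2 - 25*c + 21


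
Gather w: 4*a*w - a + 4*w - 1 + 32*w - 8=-a + w*(4*a + 36) - 9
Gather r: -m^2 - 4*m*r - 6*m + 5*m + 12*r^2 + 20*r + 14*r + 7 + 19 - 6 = -m^2 - m + 12*r^2 + r*(34 - 4*m) + 20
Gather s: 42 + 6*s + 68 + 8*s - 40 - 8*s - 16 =6*s + 54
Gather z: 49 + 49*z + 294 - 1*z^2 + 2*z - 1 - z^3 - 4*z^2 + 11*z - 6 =-z^3 - 5*z^2 + 62*z + 336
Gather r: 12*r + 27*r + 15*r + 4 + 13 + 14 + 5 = 54*r + 36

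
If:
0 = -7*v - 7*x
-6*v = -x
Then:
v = 0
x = 0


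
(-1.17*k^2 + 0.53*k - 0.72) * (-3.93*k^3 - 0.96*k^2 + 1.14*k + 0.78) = 4.5981*k^5 - 0.9597*k^4 + 0.987*k^3 + 0.3828*k^2 - 0.4074*k - 0.5616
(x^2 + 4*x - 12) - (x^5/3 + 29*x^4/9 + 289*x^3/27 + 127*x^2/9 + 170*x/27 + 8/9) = -x^5/3 - 29*x^4/9 - 289*x^3/27 - 118*x^2/9 - 62*x/27 - 116/9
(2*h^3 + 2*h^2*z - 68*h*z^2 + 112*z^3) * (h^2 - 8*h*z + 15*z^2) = 2*h^5 - 14*h^4*z - 54*h^3*z^2 + 686*h^2*z^3 - 1916*h*z^4 + 1680*z^5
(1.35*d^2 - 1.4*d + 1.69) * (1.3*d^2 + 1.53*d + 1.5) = 1.755*d^4 + 0.2455*d^3 + 2.08*d^2 + 0.4857*d + 2.535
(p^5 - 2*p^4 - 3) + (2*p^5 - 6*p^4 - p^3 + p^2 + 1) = 3*p^5 - 8*p^4 - p^3 + p^2 - 2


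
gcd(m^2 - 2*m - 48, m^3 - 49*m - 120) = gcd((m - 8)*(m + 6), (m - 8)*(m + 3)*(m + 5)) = m - 8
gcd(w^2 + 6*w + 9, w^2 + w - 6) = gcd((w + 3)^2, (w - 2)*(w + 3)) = w + 3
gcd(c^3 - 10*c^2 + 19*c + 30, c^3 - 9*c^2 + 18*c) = c - 6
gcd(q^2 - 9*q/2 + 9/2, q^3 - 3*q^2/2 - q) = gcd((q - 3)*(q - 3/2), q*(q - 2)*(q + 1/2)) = 1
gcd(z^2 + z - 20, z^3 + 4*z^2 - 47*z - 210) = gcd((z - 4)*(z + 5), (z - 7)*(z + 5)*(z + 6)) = z + 5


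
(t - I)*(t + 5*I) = t^2 + 4*I*t + 5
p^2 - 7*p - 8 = (p - 8)*(p + 1)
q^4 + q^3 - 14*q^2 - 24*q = q*(q - 4)*(q + 2)*(q + 3)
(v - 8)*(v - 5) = v^2 - 13*v + 40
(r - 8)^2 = r^2 - 16*r + 64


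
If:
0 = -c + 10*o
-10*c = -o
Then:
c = 0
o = 0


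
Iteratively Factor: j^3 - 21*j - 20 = (j + 4)*(j^2 - 4*j - 5) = (j + 1)*(j + 4)*(j - 5)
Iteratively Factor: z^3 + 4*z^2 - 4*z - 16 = (z - 2)*(z^2 + 6*z + 8) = (z - 2)*(z + 4)*(z + 2)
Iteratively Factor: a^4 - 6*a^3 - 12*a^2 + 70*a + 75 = (a + 1)*(a^3 - 7*a^2 - 5*a + 75) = (a - 5)*(a + 1)*(a^2 - 2*a - 15) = (a - 5)^2*(a + 1)*(a + 3)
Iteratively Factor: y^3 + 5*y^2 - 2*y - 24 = (y - 2)*(y^2 + 7*y + 12) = (y - 2)*(y + 3)*(y + 4)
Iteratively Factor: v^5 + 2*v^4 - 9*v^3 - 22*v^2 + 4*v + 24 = (v + 2)*(v^4 - 9*v^2 - 4*v + 12) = (v - 1)*(v + 2)*(v^3 + v^2 - 8*v - 12) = (v - 1)*(v + 2)^2*(v^2 - v - 6) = (v - 3)*(v - 1)*(v + 2)^2*(v + 2)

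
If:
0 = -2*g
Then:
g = 0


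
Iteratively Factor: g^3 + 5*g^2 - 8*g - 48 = (g - 3)*(g^2 + 8*g + 16) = (g - 3)*(g + 4)*(g + 4)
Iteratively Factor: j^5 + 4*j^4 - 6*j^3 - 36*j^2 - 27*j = (j - 3)*(j^4 + 7*j^3 + 15*j^2 + 9*j) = (j - 3)*(j + 3)*(j^3 + 4*j^2 + 3*j) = (j - 3)*(j + 1)*(j + 3)*(j^2 + 3*j) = j*(j - 3)*(j + 1)*(j + 3)*(j + 3)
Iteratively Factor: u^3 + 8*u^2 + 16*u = (u + 4)*(u^2 + 4*u) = (u + 4)^2*(u)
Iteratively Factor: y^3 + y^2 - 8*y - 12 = (y + 2)*(y^2 - y - 6) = (y + 2)^2*(y - 3)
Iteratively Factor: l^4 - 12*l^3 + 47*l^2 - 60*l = (l - 4)*(l^3 - 8*l^2 + 15*l) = l*(l - 4)*(l^2 - 8*l + 15) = l*(l - 5)*(l - 4)*(l - 3)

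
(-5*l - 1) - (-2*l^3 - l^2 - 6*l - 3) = 2*l^3 + l^2 + l + 2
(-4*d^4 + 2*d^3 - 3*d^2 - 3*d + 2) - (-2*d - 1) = -4*d^4 + 2*d^3 - 3*d^2 - d + 3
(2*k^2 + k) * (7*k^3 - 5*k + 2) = 14*k^5 + 7*k^4 - 10*k^3 - k^2 + 2*k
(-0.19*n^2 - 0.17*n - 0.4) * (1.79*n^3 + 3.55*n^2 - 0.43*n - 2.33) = -0.3401*n^5 - 0.9788*n^4 - 1.2378*n^3 - 0.9042*n^2 + 0.5681*n + 0.932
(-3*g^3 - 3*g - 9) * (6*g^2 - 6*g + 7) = -18*g^5 + 18*g^4 - 39*g^3 - 36*g^2 + 33*g - 63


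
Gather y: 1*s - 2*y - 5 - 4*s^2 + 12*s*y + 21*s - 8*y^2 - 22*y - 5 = -4*s^2 + 22*s - 8*y^2 + y*(12*s - 24) - 10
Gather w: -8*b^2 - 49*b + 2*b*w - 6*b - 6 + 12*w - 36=-8*b^2 - 55*b + w*(2*b + 12) - 42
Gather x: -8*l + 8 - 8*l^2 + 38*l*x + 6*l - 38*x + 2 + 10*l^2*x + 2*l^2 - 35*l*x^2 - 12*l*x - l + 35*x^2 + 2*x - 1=-6*l^2 - 3*l + x^2*(35 - 35*l) + x*(10*l^2 + 26*l - 36) + 9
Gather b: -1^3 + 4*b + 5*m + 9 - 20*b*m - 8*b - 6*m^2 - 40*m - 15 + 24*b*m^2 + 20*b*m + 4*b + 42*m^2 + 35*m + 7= 24*b*m^2 + 36*m^2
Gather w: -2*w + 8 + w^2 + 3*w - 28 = w^2 + w - 20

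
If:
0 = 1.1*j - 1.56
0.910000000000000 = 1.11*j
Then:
No Solution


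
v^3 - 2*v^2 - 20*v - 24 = (v - 6)*(v + 2)^2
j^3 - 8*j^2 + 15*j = j*(j - 5)*(j - 3)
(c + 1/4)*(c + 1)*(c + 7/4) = c^3 + 3*c^2 + 39*c/16 + 7/16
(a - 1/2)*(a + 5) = a^2 + 9*a/2 - 5/2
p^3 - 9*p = p*(p - 3)*(p + 3)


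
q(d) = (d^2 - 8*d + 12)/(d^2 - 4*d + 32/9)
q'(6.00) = 0.26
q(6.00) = 0.00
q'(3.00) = 15.84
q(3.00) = -5.40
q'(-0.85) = 0.62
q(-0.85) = 2.54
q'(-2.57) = 0.21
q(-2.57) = 1.92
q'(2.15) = 9.74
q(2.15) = 1.37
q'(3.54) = 2.66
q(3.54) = -1.97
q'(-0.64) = 0.75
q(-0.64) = 2.69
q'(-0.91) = 0.59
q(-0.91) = 2.51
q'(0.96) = 17.31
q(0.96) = 8.23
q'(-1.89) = 0.30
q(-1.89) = 2.09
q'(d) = (4 - 2*d)*(d^2 - 8*d + 12)/(d^2 - 4*d + 32/9)^2 + (2*d - 8)/(d^2 - 4*d + 32/9)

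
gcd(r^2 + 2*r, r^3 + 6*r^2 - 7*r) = r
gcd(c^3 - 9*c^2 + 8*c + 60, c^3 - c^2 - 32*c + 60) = c - 5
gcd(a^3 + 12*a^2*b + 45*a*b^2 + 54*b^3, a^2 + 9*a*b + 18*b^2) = a^2 + 9*a*b + 18*b^2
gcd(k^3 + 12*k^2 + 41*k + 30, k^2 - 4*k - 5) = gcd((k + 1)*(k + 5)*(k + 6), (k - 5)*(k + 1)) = k + 1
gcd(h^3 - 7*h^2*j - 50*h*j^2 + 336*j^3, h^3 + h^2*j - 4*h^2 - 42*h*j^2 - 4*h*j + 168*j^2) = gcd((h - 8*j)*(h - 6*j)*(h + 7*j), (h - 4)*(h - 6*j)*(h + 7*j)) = h^2 + h*j - 42*j^2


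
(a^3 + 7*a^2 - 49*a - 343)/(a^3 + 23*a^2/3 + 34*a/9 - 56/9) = 9*(a^2 - 49)/(9*a^2 + 6*a - 8)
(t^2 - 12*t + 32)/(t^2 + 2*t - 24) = (t - 8)/(t + 6)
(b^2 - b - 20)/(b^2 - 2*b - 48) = (-b^2 + b + 20)/(-b^2 + 2*b + 48)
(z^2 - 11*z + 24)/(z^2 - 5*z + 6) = (z - 8)/(z - 2)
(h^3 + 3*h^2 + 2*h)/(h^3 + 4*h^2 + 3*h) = (h + 2)/(h + 3)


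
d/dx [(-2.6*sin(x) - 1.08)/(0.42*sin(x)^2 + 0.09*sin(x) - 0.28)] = (1.092*sin(x)^2 + 0.9072*sin(x) + 0.8252)*cos(x)/(0.1764*sin(x)^4 + 0.0756*sin(x)^3 - 0.2271*sin(x)^2 - 0.0504*sin(x) + 0.0784)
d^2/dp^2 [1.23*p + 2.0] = 0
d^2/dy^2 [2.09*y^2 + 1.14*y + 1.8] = 4.18000000000000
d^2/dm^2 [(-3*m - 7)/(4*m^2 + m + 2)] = 2*(-(3*m + 7)*(8*m + 1)^2 + (36*m + 31)*(4*m^2 + m + 2))/(4*m^2 + m + 2)^3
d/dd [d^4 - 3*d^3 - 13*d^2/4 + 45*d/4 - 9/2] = 4*d^3 - 9*d^2 - 13*d/2 + 45/4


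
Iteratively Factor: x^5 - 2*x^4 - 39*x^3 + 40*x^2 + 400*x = (x - 5)*(x^4 + 3*x^3 - 24*x^2 - 80*x) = x*(x - 5)*(x^3 + 3*x^2 - 24*x - 80) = x*(x - 5)*(x + 4)*(x^2 - x - 20) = x*(x - 5)^2*(x + 4)*(x + 4)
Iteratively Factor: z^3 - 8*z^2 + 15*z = (z)*(z^2 - 8*z + 15) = z*(z - 5)*(z - 3)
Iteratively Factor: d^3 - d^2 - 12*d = (d - 4)*(d^2 + 3*d) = d*(d - 4)*(d + 3)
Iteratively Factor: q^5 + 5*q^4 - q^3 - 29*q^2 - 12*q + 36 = (q - 1)*(q^4 + 6*q^3 + 5*q^2 - 24*q - 36) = (q - 1)*(q + 3)*(q^3 + 3*q^2 - 4*q - 12) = (q - 1)*(q + 2)*(q + 3)*(q^2 + q - 6) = (q - 2)*(q - 1)*(q + 2)*(q + 3)*(q + 3)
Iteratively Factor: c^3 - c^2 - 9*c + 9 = (c - 1)*(c^2 - 9) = (c - 1)*(c + 3)*(c - 3)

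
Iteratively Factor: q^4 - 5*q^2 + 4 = (q - 1)*(q^3 + q^2 - 4*q - 4) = (q - 1)*(q + 1)*(q^2 - 4) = (q - 1)*(q + 1)*(q + 2)*(q - 2)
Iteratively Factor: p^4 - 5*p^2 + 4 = (p + 1)*(p^3 - p^2 - 4*p + 4) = (p - 2)*(p + 1)*(p^2 + p - 2) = (p - 2)*(p - 1)*(p + 1)*(p + 2)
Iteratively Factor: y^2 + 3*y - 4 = (y - 1)*(y + 4)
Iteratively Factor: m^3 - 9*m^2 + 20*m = (m - 4)*(m^2 - 5*m) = m*(m - 4)*(m - 5)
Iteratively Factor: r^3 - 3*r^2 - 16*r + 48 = (r - 3)*(r^2 - 16) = (r - 3)*(r + 4)*(r - 4)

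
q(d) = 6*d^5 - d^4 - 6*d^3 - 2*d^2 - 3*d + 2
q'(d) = 30*d^4 - 4*d^3 - 18*d^2 - 4*d - 3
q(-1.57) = -38.31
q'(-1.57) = 156.66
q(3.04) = 1278.25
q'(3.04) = 2268.33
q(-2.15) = -238.17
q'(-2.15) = 603.17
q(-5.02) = -19037.38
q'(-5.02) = 19121.30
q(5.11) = 19357.28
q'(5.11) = 19428.06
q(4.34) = 8344.52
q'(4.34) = 9957.01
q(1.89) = 80.62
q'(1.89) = 280.93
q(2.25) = 237.14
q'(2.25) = 620.18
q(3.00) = 1190.00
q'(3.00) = 2145.00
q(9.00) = 343172.00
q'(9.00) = 192417.00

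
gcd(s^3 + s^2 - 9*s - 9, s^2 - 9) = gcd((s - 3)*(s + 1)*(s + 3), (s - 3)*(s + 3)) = s^2 - 9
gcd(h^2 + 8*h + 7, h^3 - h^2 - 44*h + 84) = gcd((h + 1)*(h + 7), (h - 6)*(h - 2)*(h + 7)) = h + 7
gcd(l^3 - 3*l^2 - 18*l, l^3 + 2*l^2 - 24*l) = l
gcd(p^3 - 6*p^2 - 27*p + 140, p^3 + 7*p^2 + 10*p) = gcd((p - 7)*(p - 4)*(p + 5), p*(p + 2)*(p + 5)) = p + 5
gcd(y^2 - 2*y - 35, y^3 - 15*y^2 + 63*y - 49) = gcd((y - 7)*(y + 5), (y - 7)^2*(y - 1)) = y - 7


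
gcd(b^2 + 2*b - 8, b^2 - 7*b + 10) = b - 2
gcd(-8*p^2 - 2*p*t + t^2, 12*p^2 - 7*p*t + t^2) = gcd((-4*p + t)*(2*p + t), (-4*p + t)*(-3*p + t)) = 4*p - t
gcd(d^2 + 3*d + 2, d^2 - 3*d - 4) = d + 1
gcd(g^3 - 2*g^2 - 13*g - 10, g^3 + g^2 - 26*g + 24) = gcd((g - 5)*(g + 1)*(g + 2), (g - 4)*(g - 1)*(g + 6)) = 1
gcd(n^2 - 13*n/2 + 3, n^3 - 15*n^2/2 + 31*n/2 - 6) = n - 1/2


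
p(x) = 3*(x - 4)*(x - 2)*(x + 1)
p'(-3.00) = 177.00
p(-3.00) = -210.00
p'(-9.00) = 1005.00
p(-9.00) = -3432.00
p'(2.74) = -8.63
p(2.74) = -10.46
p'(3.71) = 18.58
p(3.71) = -7.01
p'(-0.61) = 27.65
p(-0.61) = 14.08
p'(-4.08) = 278.22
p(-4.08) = -453.93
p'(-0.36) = 17.97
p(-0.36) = 19.76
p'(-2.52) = 138.75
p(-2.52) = -134.39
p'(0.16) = 1.43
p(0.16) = 24.59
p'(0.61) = -8.95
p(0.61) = 22.76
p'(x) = 3*(x - 4)*(x - 2) + 3*(x - 4)*(x + 1) + 3*(x - 2)*(x + 1)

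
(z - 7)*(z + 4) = z^2 - 3*z - 28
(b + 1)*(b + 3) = b^2 + 4*b + 3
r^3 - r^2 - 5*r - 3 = (r - 3)*(r + 1)^2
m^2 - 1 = (m - 1)*(m + 1)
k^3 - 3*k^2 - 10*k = k*(k - 5)*(k + 2)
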